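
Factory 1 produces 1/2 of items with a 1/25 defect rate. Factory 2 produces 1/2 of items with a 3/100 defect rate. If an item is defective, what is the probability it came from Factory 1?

Using Bayes' theorem:
P(F1) = 1/2, P(D|F1) = 1/25
P(F2) = 1/2, P(D|F2) = 3/100
P(D) = P(D|F1)P(F1) + P(D|F2)P(F2)
     = \frac{7}{200}
P(F1|D) = P(D|F1)P(F1) / P(D)
= \frac{4}{7}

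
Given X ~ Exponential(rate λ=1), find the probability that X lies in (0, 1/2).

P(0 < X < 1/2) = ∫_{0}^{1/2} f(x) dx
where f(x) = e^{- x}
= 1 - e^{- \frac{1}{2}}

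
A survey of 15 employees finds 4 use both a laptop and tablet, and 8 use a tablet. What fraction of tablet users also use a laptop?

P(A ∩ B) = 4/15
P(B) = 8/15
P(A|B) = P(A ∩ B) / P(B) = (4/15) / (8/15) = 1/2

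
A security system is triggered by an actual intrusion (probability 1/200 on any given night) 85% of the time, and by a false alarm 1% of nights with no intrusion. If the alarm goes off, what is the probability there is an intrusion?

Let D = the rare event, + = positive/flagged.
P(D) = 1/200
P(+|D) = 85/100 = 17/20
P(+|D') = 1/100
P(+) = P(+|D)P(D) + P(+|D')P(D')
     = \frac{17}{20} × \frac{1}{200} + \frac{1}{100} × \frac{199}{200}
     = \frac{71}{5000}
P(D|+) = P(+|D)P(D)/P(+) = \frac{85}{284}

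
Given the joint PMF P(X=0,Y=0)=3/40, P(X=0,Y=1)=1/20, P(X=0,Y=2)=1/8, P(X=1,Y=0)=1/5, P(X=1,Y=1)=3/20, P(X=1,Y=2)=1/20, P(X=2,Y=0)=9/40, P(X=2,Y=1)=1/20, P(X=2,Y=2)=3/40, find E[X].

First find marginal of X:
P(X=0) = 1/4
P(X=1) = 2/5
P(X=2) = 7/20
E[X] = 0 × 1/4 + 1 × 2/5 + 2 × 7/20 = 11/10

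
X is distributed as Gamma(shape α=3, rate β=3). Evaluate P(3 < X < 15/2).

P(3 < X < 15/2) = ∫_{3}^{15/2} f(x) dx
where f(x) = \frac{27 x^{2} e^{- 3 x}}{2}
= - \frac{2213}{8 e^{\frac{45}{2}}} + \frac{101}{2 e^{9}}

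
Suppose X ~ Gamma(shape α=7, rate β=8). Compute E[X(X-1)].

E[X(X-1)] = E[X² - X] = E[X²] - E[X]
E[X] = \frac{7}{8}
E[X²] = Var(X) + (E[X])² = \frac{7}{64} + (\frac{7}{8})² = \frac{7}{8}
E[X(X-1)] = \frac{7}{8} - \frac{7}{8} = 0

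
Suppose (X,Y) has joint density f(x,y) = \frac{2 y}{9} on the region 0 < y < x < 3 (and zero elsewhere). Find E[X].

f_X(x) = ∫_0^x \frac{2 y}{9} dy = \frac{x^{2}}{9}
E[X] = ∫_0^3 x × (\frac{x^{2}}{9}) dx = \frac{9}{4}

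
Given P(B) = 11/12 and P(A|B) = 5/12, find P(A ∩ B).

By definition, P(A|B) = P(A ∩ B) / P(B)
So P(A ∩ B) = P(A|B) × P(B)
= 5/12 × 11/12
= 55/144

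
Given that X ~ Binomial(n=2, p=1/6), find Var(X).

For X ~ Binomial(n=2, p=1/6):
Var(X) = \frac{5}{18}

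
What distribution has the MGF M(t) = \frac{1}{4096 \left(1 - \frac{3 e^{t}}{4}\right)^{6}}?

The MGF M(t) = \frac{1}{4096 \left(1 - \frac{3 e^{t}}{4}\right)^{6}} is the standard form for the NegativeBinomial distribution.
Comparing with the known MGF formula identifies: NegBin(r=6, p=1/4), X = failures before r-th success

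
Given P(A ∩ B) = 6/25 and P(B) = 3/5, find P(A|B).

P(A|B) = P(A ∩ B) / P(B)
= (6/25) / (3/5)
= 2/5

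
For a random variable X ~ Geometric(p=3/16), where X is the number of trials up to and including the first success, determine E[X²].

Using the identity E[X²] = Var(X) + (E[X])²:
E[X] = \frac{16}{3}
Var(X) = \frac{208}{9}
E[X²] = \frac{208}{9} + (\frac{16}{3})²
= \frac{464}{9}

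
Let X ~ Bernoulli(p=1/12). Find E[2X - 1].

For X ~ Bernoulli(p=1/12):
E[X] = \frac{1}{12}
E[2X - 1] = 2 × E[X] - 1 = - \frac{5}{6}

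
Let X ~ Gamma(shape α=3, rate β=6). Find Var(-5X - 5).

For X ~ Gamma(shape α=3, rate β=6):
Var(X) = \frac{1}{12}
Var(-5X - 5) = (-5)² × Var(X) = 25 × \frac{1}{12} = \frac{25}{12}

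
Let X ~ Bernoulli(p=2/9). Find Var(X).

For X ~ Bernoulli(p=2/9):
Var(X) = \frac{14}{81}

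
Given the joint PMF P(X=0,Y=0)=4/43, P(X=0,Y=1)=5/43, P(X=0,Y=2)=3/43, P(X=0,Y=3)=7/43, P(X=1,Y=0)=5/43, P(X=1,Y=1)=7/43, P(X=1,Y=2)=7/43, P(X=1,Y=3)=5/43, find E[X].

First find marginal of X:
P(X=0) = 19/43
P(X=1) = 24/43
E[X] = 0 × 19/43 + 1 × 24/43 = 24/43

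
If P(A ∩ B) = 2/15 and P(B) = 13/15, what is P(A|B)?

P(A|B) = P(A ∩ B) / P(B)
= (2/15) / (13/15)
= 2/13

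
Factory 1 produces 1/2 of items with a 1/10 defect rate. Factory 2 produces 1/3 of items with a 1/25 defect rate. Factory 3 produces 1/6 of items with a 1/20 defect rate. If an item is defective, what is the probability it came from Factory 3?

Using Bayes' theorem:
P(F1) = 1/2, P(D|F1) = 1/10
P(F2) = 1/3, P(D|F2) = 1/25
P(F3) = 1/6, P(D|F3) = 1/20
P(D) = P(D|F1)P(F1) + P(D|F2)P(F2) + P(D|F3)P(F3)
     = \frac{43}{600}
P(F3|D) = P(D|F3)P(F3) / P(D)
= \frac{5}{43}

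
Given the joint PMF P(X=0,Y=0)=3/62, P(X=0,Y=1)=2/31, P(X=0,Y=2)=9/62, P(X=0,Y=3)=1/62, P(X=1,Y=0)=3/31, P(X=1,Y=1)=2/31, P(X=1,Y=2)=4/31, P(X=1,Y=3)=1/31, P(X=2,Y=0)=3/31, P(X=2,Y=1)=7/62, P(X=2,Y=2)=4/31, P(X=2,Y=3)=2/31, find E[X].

First find marginal of X:
P(X=0) = 17/62
P(X=1) = 10/31
P(X=2) = 25/62
E[X] = 0 × 17/62 + 1 × 10/31 + 2 × 25/62 = 35/31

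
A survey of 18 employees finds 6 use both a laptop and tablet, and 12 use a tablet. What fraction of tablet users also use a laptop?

P(A ∩ B) = 6/18 = 1/3
P(B) = 12/18 = 2/3
P(A|B) = P(A ∩ B) / P(B) = (1/3) / (2/3) = 1/2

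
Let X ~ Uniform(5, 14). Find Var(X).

For X ~ Uniform(5, 14):
Var(X) = \frac{27}{4}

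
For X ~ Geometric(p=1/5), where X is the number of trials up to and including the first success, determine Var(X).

For X ~ Geometric(p=1/5), where X is the number of trials up to and including the first success:
Var(X) = 20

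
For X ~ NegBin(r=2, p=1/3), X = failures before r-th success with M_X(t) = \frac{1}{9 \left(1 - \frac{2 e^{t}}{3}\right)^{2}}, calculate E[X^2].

To find E[X^2], compute M^(2)(0):
M^(1)(t) = \frac{4 e^{t}}{27 \left(1 - \frac{2 e^{t}}{3}\right)^{3}}
M^(2)(t) = \frac{4 e^{t}}{27 \left(1 - \frac{2 e^{t}}{3}\right)^{3}} + \frac{8 e^{2 t}}{27 \left(1 - \frac{2 e^{t}}{3}\right)^{4}}
M^(2)(0) = 28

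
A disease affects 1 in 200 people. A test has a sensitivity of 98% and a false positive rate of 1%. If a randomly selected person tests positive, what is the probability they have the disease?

Let D = the rare event, + = positive/flagged.
P(D) = 1/200
P(+|D) = 98/100 = 49/50
P(+|D') = 1/100
P(+) = P(+|D)P(D) + P(+|D')P(D')
     = \frac{49}{50} × \frac{1}{200} + \frac{1}{100} × \frac{199}{200}
     = \frac{297}{20000}
P(D|+) = P(+|D)P(D)/P(+) = \frac{98}{297}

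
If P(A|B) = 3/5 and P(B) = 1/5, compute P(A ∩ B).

By definition, P(A|B) = P(A ∩ B) / P(B)
So P(A ∩ B) = P(A|B) × P(B)
= 3/5 × 1/5
= 3/25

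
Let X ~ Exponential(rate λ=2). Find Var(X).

For X ~ Exponential(rate λ=2):
Var(X) = \frac{1}{4}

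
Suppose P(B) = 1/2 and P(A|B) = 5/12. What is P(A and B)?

By definition, P(A|B) = P(A ∩ B) / P(B)
So P(A ∩ B) = P(A|B) × P(B)
= 5/12 × 1/2
= 5/24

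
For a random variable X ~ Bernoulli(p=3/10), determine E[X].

For X ~ Bernoulli(p=3/10), the expected value is:
E[X] = \frac{3}{10}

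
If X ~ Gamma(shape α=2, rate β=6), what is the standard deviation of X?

For X ~ Gamma(shape α=2, rate β=6):
Var(X) = \frac{1}{18}
SD(X) = √(Var(X)) = √(\frac{1}{18}) = \frac{\sqrt{2}}{6}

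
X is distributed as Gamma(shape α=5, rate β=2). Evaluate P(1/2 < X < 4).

P(1/2 < X < 4) = ∫_{1/2}^{4} f(x) dx
where f(x) = \frac{4 x^{4} e^{- 2 x}}{3}
= \frac{-7128 + 65 e^{7}}{24 e^{8}}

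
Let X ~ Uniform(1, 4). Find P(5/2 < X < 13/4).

P(5/2 < X < 13/4) = ∫_{5/2}^{13/4} f(x) dx
where f(x) = \frac{1}{3}
= \frac{1}{4}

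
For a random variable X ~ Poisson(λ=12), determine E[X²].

Using the identity E[X²] = Var(X) + (E[X])²:
E[X] = 12
Var(X) = 12
E[X²] = 12 + (12)²
= 156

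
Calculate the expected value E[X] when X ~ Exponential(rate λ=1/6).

For X ~ Exponential(rate λ=1/6), the expected value is:
E[X] = 6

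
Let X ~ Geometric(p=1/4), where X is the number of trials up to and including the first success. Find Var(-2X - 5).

For X ~ Geometric(p=1/4), where X is the number of trials up to and including the first success:
Var(X) = 12
Var(-2X - 5) = (-2)² × Var(X) = 4 × 12 = 48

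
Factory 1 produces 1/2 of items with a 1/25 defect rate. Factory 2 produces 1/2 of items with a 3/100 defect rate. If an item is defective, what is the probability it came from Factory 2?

Using Bayes' theorem:
P(F1) = 1/2, P(D|F1) = 1/25
P(F2) = 1/2, P(D|F2) = 3/100
P(D) = P(D|F1)P(F1) + P(D|F2)P(F2)
     = \frac{7}{200}
P(F2|D) = P(D|F2)P(F2) / P(D)
= \frac{3}{7}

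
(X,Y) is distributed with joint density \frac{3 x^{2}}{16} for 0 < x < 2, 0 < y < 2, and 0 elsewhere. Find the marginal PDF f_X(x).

f_X(x) = ∫_0^2 f(x,y) dy
= ∫_0^2 \frac{3 x^{2}}{16} dy
= \frac{3 x^{2}}{8} for 0 < x < 2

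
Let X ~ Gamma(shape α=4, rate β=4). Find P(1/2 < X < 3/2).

P(1/2 < X < 3/2) = ∫_{1/2}^{3/2} f(x) dx
where f(x) = \frac{128 x^{3} e^{- 4 x}}{3}
= \frac{-183 + 19 e^{4}}{3 e^{6}}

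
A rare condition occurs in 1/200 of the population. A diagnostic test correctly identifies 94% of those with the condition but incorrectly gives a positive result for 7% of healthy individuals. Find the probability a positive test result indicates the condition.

Let D = the rare event, + = positive/flagged.
P(D) = 1/200
P(+|D) = 94/100 = 47/50
P(+|D') = 7/100
P(+) = P(+|D)P(D) + P(+|D')P(D')
     = \frac{47}{50} × \frac{1}{200} + \frac{7}{100} × \frac{199}{200}
     = \frac{1487}{20000}
P(D|+) = P(+|D)P(D)/P(+) = \frac{94}{1487}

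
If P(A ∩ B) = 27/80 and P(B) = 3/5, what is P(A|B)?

P(A|B) = P(A ∩ B) / P(B)
= (27/80) / (3/5)
= 9/16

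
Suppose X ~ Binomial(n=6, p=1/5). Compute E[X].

For X ~ Binomial(n=6, p=1/5), the expected value is:
E[X] = \frac{6}{5}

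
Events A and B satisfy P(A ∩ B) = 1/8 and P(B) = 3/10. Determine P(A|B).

P(A|B) = P(A ∩ B) / P(B)
= (1/8) / (3/10)
= 5/12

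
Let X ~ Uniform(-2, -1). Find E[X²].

Using the identity E[X²] = Var(X) + (E[X])²:
E[X] = - \frac{3}{2}
Var(X) = \frac{1}{12}
E[X²] = \frac{1}{12} + (- \frac{3}{2})²
= \frac{7}{3}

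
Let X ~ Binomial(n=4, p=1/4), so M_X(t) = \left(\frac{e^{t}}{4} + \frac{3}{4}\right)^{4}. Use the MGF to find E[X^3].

To find E[X^3], compute M^(3)(0):
M^(1)(t) = \left(\frac{e^{t}}{4} + \frac{3}{4}\right)^{3} e^{t}
M^(2)(t) = \left(\frac{e^{t}}{4} + \frac{3}{4}\right)^{3} e^{t} + \frac{3 \left(\frac{e^{t}}{4} + \frac{3}{4}\right)^{2} e^{2 t}}{4}
M^(3)(t) = \left(\frac{e^{t}}{4} + \frac{3}{4}\right)^{3} e^{t} + \frac{9 \left(\frac{e^{t}}{4} + \frac{3}{4}\right)^{2} e^{2 t}}{4} + \frac{3 \left(\frac{e^{t}}{4} + \frac{3}{4}\right) e^{3 t}}{8}
M^(3)(0) = \frac{29}{8}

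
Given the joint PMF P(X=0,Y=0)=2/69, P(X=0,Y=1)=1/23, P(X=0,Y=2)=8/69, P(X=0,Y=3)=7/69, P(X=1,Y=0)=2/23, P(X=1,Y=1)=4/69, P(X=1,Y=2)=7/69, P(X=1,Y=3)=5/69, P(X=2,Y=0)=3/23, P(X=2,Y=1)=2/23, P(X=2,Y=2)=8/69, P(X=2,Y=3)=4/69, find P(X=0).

P(X=0) = P(X=0,Y=0) + P(X=0,Y=1) + P(X=0,Y=2) + P(X=0,Y=3)
= 2/69 + 1/23 + 8/69 + 7/69
= 20/69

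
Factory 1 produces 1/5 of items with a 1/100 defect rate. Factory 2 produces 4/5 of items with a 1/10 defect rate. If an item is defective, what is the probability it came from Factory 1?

Using Bayes' theorem:
P(F1) = 1/5, P(D|F1) = 1/100
P(F2) = 4/5, P(D|F2) = 1/10
P(D) = P(D|F1)P(F1) + P(D|F2)P(F2)
     = \frac{41}{500}
P(F1|D) = P(D|F1)P(F1) / P(D)
= \frac{1}{41}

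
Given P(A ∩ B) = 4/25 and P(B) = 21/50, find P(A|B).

P(A|B) = P(A ∩ B) / P(B)
= (4/25) / (21/50)
= 8/21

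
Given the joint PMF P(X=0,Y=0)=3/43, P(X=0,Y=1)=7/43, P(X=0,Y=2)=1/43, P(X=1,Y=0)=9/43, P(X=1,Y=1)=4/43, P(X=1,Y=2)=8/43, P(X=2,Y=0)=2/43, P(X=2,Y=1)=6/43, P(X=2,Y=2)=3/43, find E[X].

First find marginal of X:
P(X=0) = 11/43
P(X=1) = 21/43
P(X=2) = 11/43
E[X] = 0 × 11/43 + 1 × 21/43 + 2 × 11/43 = 1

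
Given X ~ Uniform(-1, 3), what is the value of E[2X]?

For X ~ Uniform(-1, 3):
E[X] = 1
E[2X] = 2 × E[X] + 0 = 2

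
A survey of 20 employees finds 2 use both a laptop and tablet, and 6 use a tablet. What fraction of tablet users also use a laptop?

P(A ∩ B) = 2/20 = 1/10
P(B) = 6/20 = 3/10
P(A|B) = P(A ∩ B) / P(B) = (1/10) / (3/10) = 1/3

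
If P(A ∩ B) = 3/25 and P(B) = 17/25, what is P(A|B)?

P(A|B) = P(A ∩ B) / P(B)
= (3/25) / (17/25)
= 3/17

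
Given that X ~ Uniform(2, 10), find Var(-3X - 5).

For X ~ Uniform(2, 10):
Var(X) = \frac{16}{3}
Var(-3X - 5) = (-3)² × Var(X) = 9 × \frac{16}{3} = 48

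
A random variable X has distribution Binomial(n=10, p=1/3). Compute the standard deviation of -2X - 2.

For X ~ Binomial(n=10, p=1/3):
Var(X) = \frac{20}{9}
SD(X) = √(Var(X)) = √(\frac{20}{9}) = \frac{2 \sqrt{5}}{3}
SD(-2X - 2) = |-2| × SD(X) = 2 × \frac{2 \sqrt{5}}{3} = \frac{4 \sqrt{5}}{3}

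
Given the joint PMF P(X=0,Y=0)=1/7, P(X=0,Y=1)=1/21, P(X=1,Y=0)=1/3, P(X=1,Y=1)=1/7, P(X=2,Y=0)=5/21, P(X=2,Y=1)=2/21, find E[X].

First find marginal of X:
P(X=0) = 4/21
P(X=1) = 10/21
P(X=2) = 1/3
E[X] = 0 × 4/21 + 1 × 10/21 + 2 × 1/3 = 8/7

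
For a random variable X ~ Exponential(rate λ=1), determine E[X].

For X ~ Exponential(rate λ=1), the expected value is:
E[X] = 1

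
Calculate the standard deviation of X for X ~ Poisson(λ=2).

For X ~ Poisson(λ=2):
Var(X) = 2
SD(X) = √(Var(X)) = √(2) = \sqrt{2}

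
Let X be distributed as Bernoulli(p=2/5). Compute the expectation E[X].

For X ~ Bernoulli(p=2/5), the expected value is:
E[X] = \frac{2}{5}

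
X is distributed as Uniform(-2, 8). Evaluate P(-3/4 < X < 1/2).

P(-3/4 < X < 1/2) = ∫_{-3/4}^{1/2} f(x) dx
where f(x) = \frac{1}{10}
= \frac{1}{8}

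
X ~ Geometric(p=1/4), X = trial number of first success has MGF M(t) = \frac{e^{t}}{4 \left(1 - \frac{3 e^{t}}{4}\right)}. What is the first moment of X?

To find E[X], compute M^(1)(0):
M^(1)(t) = \frac{e^{t}}{4 \left(1 - \frac{3 e^{t}}{4}\right)} + \frac{3 e^{2 t}}{16 \left(1 - \frac{3 e^{t}}{4}\right)^{2}}
M^(1)(0) = 4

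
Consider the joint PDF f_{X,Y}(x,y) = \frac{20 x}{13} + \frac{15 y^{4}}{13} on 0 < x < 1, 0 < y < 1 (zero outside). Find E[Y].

E[Y] = ∫_0^1 ∫_0^1 y × f(x,y) dx dy
= \frac{15}{26}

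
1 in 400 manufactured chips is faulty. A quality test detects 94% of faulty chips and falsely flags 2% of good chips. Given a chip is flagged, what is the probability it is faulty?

Let D = the rare event, + = positive/flagged.
P(D) = 1/400
P(+|D) = 94/100 = 47/50
P(+|D') = 2/100 = 1/50
P(+) = P(+|D)P(D) + P(+|D')P(D')
     = \frac{47}{50} × \frac{1}{400} + \frac{1}{50} × \frac{399}{400}
     = \frac{223}{10000}
P(D|+) = P(+|D)P(D)/P(+) = \frac{47}{446}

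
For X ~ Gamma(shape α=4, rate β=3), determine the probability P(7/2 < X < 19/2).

P(7/2 < X < 19/2) = ∫_{7/2}^{19/2} f(x) dx
where f(x) = \frac{27 x^{3} e^{- 3 x}}{2}
= \frac{-68701 + 4153 e^{18}}{16 e^{\frac{57}{2}}}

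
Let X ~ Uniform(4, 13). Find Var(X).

For X ~ Uniform(4, 13):
Var(X) = \frac{27}{4}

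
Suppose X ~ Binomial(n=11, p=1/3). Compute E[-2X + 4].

For X ~ Binomial(n=11, p=1/3):
E[X] = \frac{11}{3}
E[-2X + 4] = -2 × E[X] + 4 = - \frac{10}{3}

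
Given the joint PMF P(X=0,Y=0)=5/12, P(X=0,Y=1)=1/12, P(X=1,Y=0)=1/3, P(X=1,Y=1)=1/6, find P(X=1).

P(X=1) = P(X=1,Y=0) + P(X=1,Y=1)
= 1/3 + 1/6
= 1/2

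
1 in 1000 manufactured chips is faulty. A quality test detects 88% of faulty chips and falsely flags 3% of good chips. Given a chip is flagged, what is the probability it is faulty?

Let D = the rare event, + = positive/flagged.
P(D) = 1/1000
P(+|D) = 88/100 = 22/25
P(+|D') = 3/100
P(+) = P(+|D)P(D) + P(+|D')P(D')
     = \frac{22}{25} × \frac{1}{1000} + \frac{3}{100} × \frac{999}{1000}
     = \frac{617}{20000}
P(D|+) = P(+|D)P(D)/P(+) = \frac{88}{3085}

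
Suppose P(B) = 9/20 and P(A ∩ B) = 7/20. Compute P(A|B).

P(A|B) = P(A ∩ B) / P(B)
= (7/20) / (9/20)
= 7/9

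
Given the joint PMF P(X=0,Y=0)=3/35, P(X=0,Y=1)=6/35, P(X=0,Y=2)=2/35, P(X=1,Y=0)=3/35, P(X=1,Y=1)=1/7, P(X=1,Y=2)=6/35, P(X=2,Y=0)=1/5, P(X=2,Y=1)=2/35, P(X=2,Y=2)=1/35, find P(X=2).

P(X=2) = P(X=2,Y=0) + P(X=2,Y=1) + P(X=2,Y=2)
= 1/5 + 2/35 + 1/35
= 2/7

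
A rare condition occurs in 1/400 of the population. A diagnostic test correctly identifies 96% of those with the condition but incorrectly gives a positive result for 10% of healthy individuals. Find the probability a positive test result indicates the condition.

Let D = the rare event, + = positive/flagged.
P(D) = 1/400
P(+|D) = 96/100 = 24/25
P(+|D') = 10/100 = 1/10
P(+) = P(+|D)P(D) + P(+|D')P(D')
     = \frac{24}{25} × \frac{1}{400} + \frac{1}{10} × \frac{399}{400}
     = \frac{2043}{20000}
P(D|+) = P(+|D)P(D)/P(+) = \frac{16}{681}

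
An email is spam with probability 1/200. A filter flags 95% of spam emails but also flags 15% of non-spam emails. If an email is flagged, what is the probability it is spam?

Let D = the rare event, + = positive/flagged.
P(D) = 1/200
P(+|D) = 95/100 = 19/20
P(+|D') = 15/100 = 3/20
P(+) = P(+|D)P(D) + P(+|D')P(D')
     = \frac{19}{20} × \frac{1}{200} + \frac{3}{20} × \frac{199}{200}
     = \frac{77}{500}
P(D|+) = P(+|D)P(D)/P(+) = \frac{19}{616}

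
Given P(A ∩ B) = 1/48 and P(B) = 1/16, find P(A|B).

P(A|B) = P(A ∩ B) / P(B)
= (1/48) / (1/16)
= 1/3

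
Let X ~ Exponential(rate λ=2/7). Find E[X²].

Using the identity E[X²] = Var(X) + (E[X])²:
E[X] = \frac{7}{2}
Var(X) = \frac{49}{4}
E[X²] = \frac{49}{4} + (\frac{7}{2})²
= \frac{49}{2}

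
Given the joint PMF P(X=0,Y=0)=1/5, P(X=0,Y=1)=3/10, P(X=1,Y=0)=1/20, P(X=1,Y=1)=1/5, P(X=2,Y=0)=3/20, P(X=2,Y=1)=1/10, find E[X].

First find marginal of X:
P(X=0) = 1/2
P(X=1) = 1/4
P(X=2) = 1/4
E[X] = 0 × 1/2 + 1 × 1/4 + 2 × 1/4 = 3/4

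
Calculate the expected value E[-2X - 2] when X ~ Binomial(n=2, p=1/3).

For X ~ Binomial(n=2, p=1/3):
E[X] = \frac{2}{3}
E[-2X - 2] = -2 × E[X] - 2 = - \frac{10}{3}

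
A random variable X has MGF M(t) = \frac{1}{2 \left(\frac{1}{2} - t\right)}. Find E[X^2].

To find E[X^2], compute M^(2)(0):
M^(1)(t) = \frac{1}{2 \left(\frac{1}{2} - t\right)^{2}}
M^(2)(t) = \frac{1}{\left(\frac{1}{2} - t\right)^{3}}
M^(2)(0) = 8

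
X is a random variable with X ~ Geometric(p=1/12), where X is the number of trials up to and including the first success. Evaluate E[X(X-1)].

E[X(X-1)] = E[X² - X] = E[X²] - E[X]
E[X] = 12
E[X²] = Var(X) + (E[X])² = 132 + (12)² = 276
E[X(X-1)] = 276 - 12 = 264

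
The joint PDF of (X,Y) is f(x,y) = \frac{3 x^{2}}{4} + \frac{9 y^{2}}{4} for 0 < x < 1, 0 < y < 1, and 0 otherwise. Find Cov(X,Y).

E[XY] = ∫∫ xy × f(x,y) dx dy = \frac{3}{8}
E[X] = \frac{9}{16}
E[Y] = \frac{11}{16}
Cov(X,Y) = E[XY] - E[X]E[Y] = - \frac{3}{256}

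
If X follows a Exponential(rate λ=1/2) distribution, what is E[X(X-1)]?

E[X(X-1)] = E[X² - X] = E[X²] - E[X]
E[X] = 2
E[X²] = Var(X) + (E[X])² = 4 + (2)² = 8
E[X(X-1)] = 8 - 2 = 6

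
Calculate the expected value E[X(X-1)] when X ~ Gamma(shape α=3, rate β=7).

E[X(X-1)] = E[X² - X] = E[X²] - E[X]
E[X] = \frac{3}{7}
E[X²] = Var(X) + (E[X])² = \frac{3}{49} + (\frac{3}{7})² = \frac{12}{49}
E[X(X-1)] = \frac{12}{49} - \frac{3}{7} = - \frac{9}{49}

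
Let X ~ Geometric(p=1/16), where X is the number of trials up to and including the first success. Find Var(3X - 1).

For X ~ Geometric(p=1/16), where X is the number of trials up to and including the first success:
Var(X) = 240
Var(3X - 1) = (3)² × Var(X) = 9 × 240 = 2160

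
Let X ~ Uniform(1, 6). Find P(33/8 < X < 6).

P(33/8 < X < 6) = ∫_{33/8}^{6} f(x) dx
where f(x) = \frac{1}{5}
= \frac{3}{8}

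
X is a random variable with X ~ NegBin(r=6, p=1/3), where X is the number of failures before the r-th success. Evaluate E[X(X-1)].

E[X(X-1)] = E[X² - X] = E[X²] - E[X]
E[X] = 12
E[X²] = Var(X) + (E[X])² = 36 + (12)² = 180
E[X(X-1)] = 180 - 12 = 168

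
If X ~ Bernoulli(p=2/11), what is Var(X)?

For X ~ Bernoulli(p=2/11):
Var(X) = \frac{18}{121}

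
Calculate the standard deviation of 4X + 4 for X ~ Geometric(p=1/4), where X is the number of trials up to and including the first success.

For X ~ Geometric(p=1/4), where X is the number of trials up to and including the first success:
Var(X) = 12
SD(X) = √(Var(X)) = √(12) = 2 \sqrt{3}
SD(4X + 4) = |4| × SD(X) = 4 × 2 \sqrt{3} = 8 \sqrt{3}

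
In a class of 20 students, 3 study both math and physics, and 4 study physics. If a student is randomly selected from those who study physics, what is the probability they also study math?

P(A ∩ B) = 3/20
P(B) = 4/20 = 1/5
P(A|B) = P(A ∩ B) / P(B) = (3/20) / (1/5) = 3/4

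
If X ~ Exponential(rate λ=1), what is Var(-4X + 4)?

For X ~ Exponential(rate λ=1):
Var(X) = 1
Var(-4X + 4) = (-4)² × Var(X) = 16 × 1 = 16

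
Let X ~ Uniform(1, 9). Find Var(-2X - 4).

For X ~ Uniform(1, 9):
Var(X) = \frac{16}{3}
Var(-2X - 4) = (-2)² × Var(X) = 4 × \frac{16}{3} = \frac{64}{3}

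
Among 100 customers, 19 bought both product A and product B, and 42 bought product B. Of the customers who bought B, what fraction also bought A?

P(A ∩ B) = 19/100
P(B) = 42/100 = 21/50
P(A|B) = P(A ∩ B) / P(B) = (19/100) / (21/50) = 19/42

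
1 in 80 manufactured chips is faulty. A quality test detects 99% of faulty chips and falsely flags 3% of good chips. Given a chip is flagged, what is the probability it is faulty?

Let D = the rare event, + = positive/flagged.
P(D) = 1/80
P(+|D) = 99/100
P(+|D') = 3/100
P(+) = P(+|D)P(D) + P(+|D')P(D')
     = \frac{99}{100} × \frac{1}{80} + \frac{3}{100} × \frac{79}{80}
     = \frac{21}{500}
P(D|+) = P(+|D)P(D)/P(+) = \frac{33}{112}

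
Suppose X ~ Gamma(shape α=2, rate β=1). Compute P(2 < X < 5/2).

P(2 < X < 5/2) = ∫_{2}^{5/2} f(x) dx
where f(x) = x e^{- x}
= - \frac{7}{2 e^{\frac{5}{2}}} + \frac{3}{e^{2}}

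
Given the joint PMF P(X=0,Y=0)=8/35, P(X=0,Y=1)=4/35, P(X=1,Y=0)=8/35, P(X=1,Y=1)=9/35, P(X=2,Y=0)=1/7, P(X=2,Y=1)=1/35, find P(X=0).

P(X=0) = P(X=0,Y=0) + P(X=0,Y=1)
= 8/35 + 4/35
= 12/35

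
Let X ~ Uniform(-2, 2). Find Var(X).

For X ~ Uniform(-2, 2):
Var(X) = \frac{4}{3}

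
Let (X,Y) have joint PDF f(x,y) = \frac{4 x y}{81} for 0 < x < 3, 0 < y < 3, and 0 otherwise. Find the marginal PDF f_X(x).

f_X(x) = ∫_0^3 f(x,y) dy
= ∫_0^3 \frac{4 x y}{81} dy
= \frac{2 x}{9} for 0 < x < 3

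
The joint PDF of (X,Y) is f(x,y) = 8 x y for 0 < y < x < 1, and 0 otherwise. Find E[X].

f_X(x) = ∫_0^x 8 x y dy = 4 x^{3}
E[X] = ∫_0^1 x × (4 x^{3}) dx = \frac{4}{5}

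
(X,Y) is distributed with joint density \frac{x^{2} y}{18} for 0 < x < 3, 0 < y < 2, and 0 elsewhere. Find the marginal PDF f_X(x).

f_X(x) = ∫_0^2 f(x,y) dy
= ∫_0^2 \frac{x^{2} y}{18} dy
= \frac{x^{2}}{9} for 0 < x < 3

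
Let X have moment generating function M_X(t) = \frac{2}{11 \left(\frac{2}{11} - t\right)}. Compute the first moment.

To find E[X], compute M^(1)(0):
M^(1)(t) = \frac{2}{11 \left(\frac{2}{11} - t\right)^{2}}
M^(1)(0) = \frac{11}{2}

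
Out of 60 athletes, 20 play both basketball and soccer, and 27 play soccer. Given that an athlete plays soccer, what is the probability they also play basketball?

P(A ∩ B) = 20/60 = 1/3
P(B) = 27/60 = 9/20
P(A|B) = P(A ∩ B) / P(B) = (1/3) / (9/20) = 20/27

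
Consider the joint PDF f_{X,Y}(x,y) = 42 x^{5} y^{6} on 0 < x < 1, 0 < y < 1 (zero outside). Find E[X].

E[X] = ∫_0^1 ∫_0^1 x × f(x,y) dy dx
= ∫_0^1 ∫_0^1 x × (42 x^{5} y^{6}) dy dx
= \frac{6}{7}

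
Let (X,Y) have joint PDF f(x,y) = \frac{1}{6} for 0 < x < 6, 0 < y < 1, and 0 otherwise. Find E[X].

f_X(x) = ∫_0^1 \frac{1}{6} dy = \frac{1}{6}
E[X] = ∫_0^6 x × (\frac{1}{6}) dx = 3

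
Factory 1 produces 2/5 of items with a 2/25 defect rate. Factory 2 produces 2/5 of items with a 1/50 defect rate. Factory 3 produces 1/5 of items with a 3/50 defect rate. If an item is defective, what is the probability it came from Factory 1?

Using Bayes' theorem:
P(F1) = 2/5, P(D|F1) = 2/25
P(F2) = 2/5, P(D|F2) = 1/50
P(F3) = 1/5, P(D|F3) = 3/50
P(D) = P(D|F1)P(F1) + P(D|F2)P(F2) + P(D|F3)P(F3)
     = \frac{13}{250}
P(F1|D) = P(D|F1)P(F1) / P(D)
= \frac{8}{13}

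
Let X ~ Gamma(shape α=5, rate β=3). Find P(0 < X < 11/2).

P(0 < X < 11/2) = ∫_{0}^{11/2} f(x) dx
where f(x) = \frac{81 x^{4} e^{- 3 x}}{8}
= 1 - \frac{510803}{128 e^{\frac{33}{2}}}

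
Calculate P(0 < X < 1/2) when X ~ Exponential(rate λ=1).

P(0 < X < 1/2) = ∫_{0}^{1/2} f(x) dx
where f(x) = e^{- x}
= 1 - e^{- \frac{1}{2}}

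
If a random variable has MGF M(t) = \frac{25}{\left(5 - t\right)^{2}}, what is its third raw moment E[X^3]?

To find E[X^3], compute M^(3)(0):
M^(1)(t) = \frac{50}{\left(5 - t\right)^{3}}
M^(2)(t) = \frac{150}{\left(5 - t\right)^{4}}
M^(3)(t) = \frac{600}{\left(5 - t\right)^{5}}
M^(3)(0) = \frac{24}{125}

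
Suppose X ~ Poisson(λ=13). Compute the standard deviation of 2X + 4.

For X ~ Poisson(λ=13):
Var(X) = 13
SD(X) = √(Var(X)) = √(13) = \sqrt{13}
SD(2X + 4) = |2| × SD(X) = 2 × \sqrt{13} = 2 \sqrt{13}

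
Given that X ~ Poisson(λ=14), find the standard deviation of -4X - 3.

For X ~ Poisson(λ=14):
Var(X) = 14
SD(X) = √(Var(X)) = √(14) = \sqrt{14}
SD(-4X - 3) = |-4| × SD(X) = 4 × \sqrt{14} = 4 \sqrt{14}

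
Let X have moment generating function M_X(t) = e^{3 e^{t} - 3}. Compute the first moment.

To find E[X], compute M^(1)(0):
M^(1)(t) = 3 e^{t} e^{3 e^{t} - 3}
M^(1)(0) = 3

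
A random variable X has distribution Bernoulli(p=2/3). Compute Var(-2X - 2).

For X ~ Bernoulli(p=2/3):
Var(X) = \frac{2}{9}
Var(-2X - 2) = (-2)² × Var(X) = 4 × \frac{2}{9} = \frac{8}{9}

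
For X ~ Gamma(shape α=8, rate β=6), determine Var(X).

For X ~ Gamma(shape α=8, rate β=6):
Var(X) = \frac{2}{9}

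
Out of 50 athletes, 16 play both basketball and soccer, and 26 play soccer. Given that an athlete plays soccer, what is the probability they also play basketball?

P(A ∩ B) = 16/50 = 8/25
P(B) = 26/50 = 13/25
P(A|B) = P(A ∩ B) / P(B) = (8/25) / (13/25) = 8/13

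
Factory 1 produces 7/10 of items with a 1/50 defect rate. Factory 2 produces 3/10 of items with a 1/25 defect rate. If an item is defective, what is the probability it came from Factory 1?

Using Bayes' theorem:
P(F1) = 7/10, P(D|F1) = 1/50
P(F2) = 3/10, P(D|F2) = 1/25
P(D) = P(D|F1)P(F1) + P(D|F2)P(F2)
     = \frac{13}{500}
P(F1|D) = P(D|F1)P(F1) / P(D)
= \frac{7}{13}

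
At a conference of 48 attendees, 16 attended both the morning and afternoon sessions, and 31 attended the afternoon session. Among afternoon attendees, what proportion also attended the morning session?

P(A ∩ B) = 16/48 = 1/3
P(B) = 31/48
P(A|B) = P(A ∩ B) / P(B) = (1/3) / (31/48) = 16/31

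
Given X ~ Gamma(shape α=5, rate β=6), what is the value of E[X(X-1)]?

E[X(X-1)] = E[X² - X] = E[X²] - E[X]
E[X] = \frac{5}{6}
E[X²] = Var(X) + (E[X])² = \frac{5}{36} + (\frac{5}{6})² = \frac{5}{6}
E[X(X-1)] = \frac{5}{6} - \frac{5}{6} = 0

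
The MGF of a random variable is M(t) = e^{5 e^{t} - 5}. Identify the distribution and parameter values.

The MGF M(t) = e^{5 e^{t} - 5} is the standard form for the Poisson distribution.
Comparing with the known MGF formula identifies: Poisson(λ=5)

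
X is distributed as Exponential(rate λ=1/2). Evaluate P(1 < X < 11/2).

P(1 < X < 11/2) = ∫_{1}^{11/2} f(x) dx
where f(x) = \frac{e^{- \frac{x}{2}}}{2}
= - \frac{1}{e^{\frac{11}{4}}} + e^{- \frac{1}{2}}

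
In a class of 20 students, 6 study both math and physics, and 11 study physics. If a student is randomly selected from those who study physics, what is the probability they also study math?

P(A ∩ B) = 6/20 = 3/10
P(B) = 11/20
P(A|B) = P(A ∩ B) / P(B) = (3/10) / (11/20) = 6/11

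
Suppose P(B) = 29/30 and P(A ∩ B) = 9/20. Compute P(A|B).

P(A|B) = P(A ∩ B) / P(B)
= (9/20) / (29/30)
= 27/58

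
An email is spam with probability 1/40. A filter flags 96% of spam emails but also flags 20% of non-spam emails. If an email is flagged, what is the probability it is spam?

Let D = the rare event, + = positive/flagged.
P(D) = 1/40
P(+|D) = 96/100 = 24/25
P(+|D') = 20/100 = 1/5
P(+) = P(+|D)P(D) + P(+|D')P(D')
     = \frac{24}{25} × \frac{1}{40} + \frac{1}{5} × \frac{39}{40}
     = \frac{219}{1000}
P(D|+) = P(+|D)P(D)/P(+) = \frac{8}{73}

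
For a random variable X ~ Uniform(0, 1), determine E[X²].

Using the identity E[X²] = Var(X) + (E[X])²:
E[X] = \frac{1}{2}
Var(X) = \frac{1}{12}
E[X²] = \frac{1}{12} + (\frac{1}{2})²
= \frac{1}{3}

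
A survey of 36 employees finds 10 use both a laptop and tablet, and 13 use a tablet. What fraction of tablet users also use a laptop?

P(A ∩ B) = 10/36 = 5/18
P(B) = 13/36
P(A|B) = P(A ∩ B) / P(B) = (5/18) / (13/36) = 10/13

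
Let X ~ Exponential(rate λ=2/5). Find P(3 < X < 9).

P(3 < X < 9) = ∫_{3}^{9} f(x) dx
where f(x) = \frac{2 e^{- \frac{2 x}{5}}}{5}
= - \frac{1 - e^{\frac{12}{5}}}{e^{\frac{18}{5}}}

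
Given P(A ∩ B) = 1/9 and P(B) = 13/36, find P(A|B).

P(A|B) = P(A ∩ B) / P(B)
= (1/9) / (13/36)
= 4/13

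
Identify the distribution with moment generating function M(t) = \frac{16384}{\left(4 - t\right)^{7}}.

The MGF M(t) = \frac{16384}{\left(4 - t\right)^{7}} is the standard form for the Gamma distribution.
Comparing with the known MGF formula identifies: Gamma(shape α=7, rate β=4)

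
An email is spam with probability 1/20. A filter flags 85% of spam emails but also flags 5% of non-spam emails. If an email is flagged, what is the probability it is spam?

Let D = the rare event, + = positive/flagged.
P(D) = 1/20
P(+|D) = 85/100 = 17/20
P(+|D') = 5/100 = 1/20
P(+) = P(+|D)P(D) + P(+|D')P(D')
     = \frac{17}{20} × \frac{1}{20} + \frac{1}{20} × \frac{19}{20}
     = \frac{9}{100}
P(D|+) = P(+|D)P(D)/P(+) = \frac{17}{36}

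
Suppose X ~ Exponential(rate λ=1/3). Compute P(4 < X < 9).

P(4 < X < 9) = ∫_{4}^{9} f(x) dx
where f(x) = \frac{e^{- \frac{x}{3}}}{3}
= - \frac{1}{e^{3}} + e^{- \frac{4}{3}}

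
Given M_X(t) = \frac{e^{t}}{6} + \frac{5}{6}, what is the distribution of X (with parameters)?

The MGF M(t) = \frac{e^{t}}{6} + \frac{5}{6} is the standard form for the Bernoulli distribution.
Comparing with the known MGF formula identifies: Bernoulli(p=1/6)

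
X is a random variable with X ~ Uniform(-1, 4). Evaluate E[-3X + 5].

For X ~ Uniform(-1, 4):
E[X] = \frac{3}{2}
E[-3X + 5] = -3 × E[X] + 5 = \frac{1}{2}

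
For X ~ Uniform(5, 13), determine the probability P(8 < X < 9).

P(8 < X < 9) = ∫_{8}^{9} f(x) dx
where f(x) = \frac{1}{8}
= \frac{1}{8}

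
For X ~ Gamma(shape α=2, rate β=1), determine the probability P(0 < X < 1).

P(0 < X < 1) = ∫_{0}^{1} f(x) dx
where f(x) = x e^{- x}
= 1 - \frac{2}{e}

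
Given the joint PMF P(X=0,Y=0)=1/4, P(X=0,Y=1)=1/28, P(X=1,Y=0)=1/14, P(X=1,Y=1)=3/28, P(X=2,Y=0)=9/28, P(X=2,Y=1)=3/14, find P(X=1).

P(X=1) = P(X=1,Y=0) + P(X=1,Y=1)
= 1/14 + 3/28
= 5/28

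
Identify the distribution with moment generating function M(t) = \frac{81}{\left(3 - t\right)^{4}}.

The MGF M(t) = \frac{81}{\left(3 - t\right)^{4}} is the standard form for the Gamma distribution.
Comparing with the known MGF formula identifies: Gamma(shape α=4, rate β=3)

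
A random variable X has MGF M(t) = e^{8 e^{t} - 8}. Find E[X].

To find E[X], compute M^(1)(0):
M^(1)(t) = 8 e^{t} e^{8 e^{t} - 8}
M^(1)(0) = 8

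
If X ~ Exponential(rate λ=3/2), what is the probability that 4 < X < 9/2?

P(4 < X < 9/2) = ∫_{4}^{9/2} f(x) dx
where f(x) = \frac{3 e^{- \frac{3 x}{2}}}{2}
= - \frac{1}{e^{\frac{27}{4}}} + e^{-6}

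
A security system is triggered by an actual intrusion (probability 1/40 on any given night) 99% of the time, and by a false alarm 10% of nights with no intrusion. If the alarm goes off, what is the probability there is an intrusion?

Let D = the rare event, + = positive/flagged.
P(D) = 1/40
P(+|D) = 99/100
P(+|D') = 10/100 = 1/10
P(+) = P(+|D)P(D) + P(+|D')P(D')
     = \frac{99}{100} × \frac{1}{40} + \frac{1}{10} × \frac{39}{40}
     = \frac{489}{4000}
P(D|+) = P(+|D)P(D)/P(+) = \frac{33}{163}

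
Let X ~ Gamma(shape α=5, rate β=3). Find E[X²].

Using the identity E[X²] = Var(X) + (E[X])²:
E[X] = \frac{5}{3}
Var(X) = \frac{5}{9}
E[X²] = \frac{5}{9} + (\frac{5}{3})²
= \frac{10}{3}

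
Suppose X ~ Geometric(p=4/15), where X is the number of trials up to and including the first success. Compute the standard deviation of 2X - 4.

For X ~ Geometric(p=4/15), where X is the number of trials up to and including the first success:
Var(X) = \frac{165}{16}
SD(X) = √(Var(X)) = √(\frac{165}{16}) = \frac{\sqrt{165}}{4}
SD(2X - 4) = |2| × SD(X) = 2 × \frac{\sqrt{165}}{4} = \frac{\sqrt{165}}{2}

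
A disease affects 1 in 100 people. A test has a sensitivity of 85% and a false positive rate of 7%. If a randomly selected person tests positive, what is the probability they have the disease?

Let D = the rare event, + = positive/flagged.
P(D) = 1/100
P(+|D) = 85/100 = 17/20
P(+|D') = 7/100
P(+) = P(+|D)P(D) + P(+|D')P(D')
     = \frac{17}{20} × \frac{1}{100} + \frac{7}{100} × \frac{99}{100}
     = \frac{389}{5000}
P(D|+) = P(+|D)P(D)/P(+) = \frac{85}{778}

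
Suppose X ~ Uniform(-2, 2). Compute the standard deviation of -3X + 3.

For X ~ Uniform(-2, 2):
Var(X) = \frac{4}{3}
SD(X) = √(Var(X)) = √(\frac{4}{3}) = \frac{2 \sqrt{3}}{3}
SD(-3X + 3) = |-3| × SD(X) = 3 × \frac{2 \sqrt{3}}{3} = 2 \sqrt{3}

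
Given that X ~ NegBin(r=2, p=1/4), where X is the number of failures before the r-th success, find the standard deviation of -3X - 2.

For X ~ NegBin(r=2, p=1/4), where X is the number of failures before the r-th success:
Var(X) = 24
SD(X) = √(Var(X)) = √(24) = 2 \sqrt{6}
SD(-3X - 2) = |-3| × SD(X) = 3 × 2 \sqrt{6} = 6 \sqrt{6}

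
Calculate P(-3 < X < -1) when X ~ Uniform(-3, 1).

P(-3 < X < -1) = ∫_{-3}^{-1} f(x) dx
where f(x) = \frac{1}{4}
= \frac{1}{2}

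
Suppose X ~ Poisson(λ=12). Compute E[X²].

Using the identity E[X²] = Var(X) + (E[X])²:
E[X] = 12
Var(X) = 12
E[X²] = 12 + (12)²
= 156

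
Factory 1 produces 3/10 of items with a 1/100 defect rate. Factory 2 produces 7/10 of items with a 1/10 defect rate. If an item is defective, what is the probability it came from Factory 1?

Using Bayes' theorem:
P(F1) = 3/10, P(D|F1) = 1/100
P(F2) = 7/10, P(D|F2) = 1/10
P(D) = P(D|F1)P(F1) + P(D|F2)P(F2)
     = \frac{73}{1000}
P(F1|D) = P(D|F1)P(F1) / P(D)
= \frac{3}{73}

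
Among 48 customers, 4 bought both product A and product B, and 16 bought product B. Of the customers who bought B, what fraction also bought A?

P(A ∩ B) = 4/48 = 1/12
P(B) = 16/48 = 1/3
P(A|B) = P(A ∩ B) / P(B) = (1/12) / (1/3) = 1/4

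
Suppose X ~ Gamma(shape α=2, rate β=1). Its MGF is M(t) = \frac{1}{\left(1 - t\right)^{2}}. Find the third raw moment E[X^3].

To find E[X^3], compute M^(3)(0):
M^(1)(t) = \frac{2}{\left(1 - t\right)^{3}}
M^(2)(t) = \frac{6}{\left(1 - t\right)^{4}}
M^(3)(t) = \frac{24}{\left(1 - t\right)^{5}}
M^(3)(0) = 24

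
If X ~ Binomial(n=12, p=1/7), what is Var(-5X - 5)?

For X ~ Binomial(n=12, p=1/7):
Var(X) = \frac{72}{49}
Var(-5X - 5) = (-5)² × Var(X) = 25 × \frac{72}{49} = \frac{1800}{49}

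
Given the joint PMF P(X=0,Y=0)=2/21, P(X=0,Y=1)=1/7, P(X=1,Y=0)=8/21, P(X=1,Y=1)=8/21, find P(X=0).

P(X=0) = P(X=0,Y=0) + P(X=0,Y=1)
= 2/21 + 1/7
= 5/21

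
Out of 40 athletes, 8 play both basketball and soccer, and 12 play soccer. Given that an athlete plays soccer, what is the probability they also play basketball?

P(A ∩ B) = 8/40 = 1/5
P(B) = 12/40 = 3/10
P(A|B) = P(A ∩ B) / P(B) = (1/5) / (3/10) = 2/3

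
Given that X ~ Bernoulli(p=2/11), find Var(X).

For X ~ Bernoulli(p=2/11):
Var(X) = \frac{18}{121}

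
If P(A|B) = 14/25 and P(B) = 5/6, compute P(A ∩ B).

By definition, P(A|B) = P(A ∩ B) / P(B)
So P(A ∩ B) = P(A|B) × P(B)
= 14/25 × 5/6
= 7/15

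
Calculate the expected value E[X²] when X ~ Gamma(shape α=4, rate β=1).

Using the identity E[X²] = Var(X) + (E[X])²:
E[X] = 4
Var(X) = 4
E[X²] = 4 + (4)²
= 20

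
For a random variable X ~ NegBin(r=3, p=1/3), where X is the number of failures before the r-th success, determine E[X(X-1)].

E[X(X-1)] = E[X² - X] = E[X²] - E[X]
E[X] = 6
E[X²] = Var(X) + (E[X])² = 18 + (6)² = 54
E[X(X-1)] = 54 - 6 = 48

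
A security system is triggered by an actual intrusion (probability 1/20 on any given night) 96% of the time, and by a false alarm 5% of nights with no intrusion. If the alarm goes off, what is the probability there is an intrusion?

Let D = the rare event, + = positive/flagged.
P(D) = 1/20
P(+|D) = 96/100 = 24/25
P(+|D') = 5/100 = 1/20
P(+) = P(+|D)P(D) + P(+|D')P(D')
     = \frac{24}{25} × \frac{1}{20} + \frac{1}{20} × \frac{19}{20}
     = \frac{191}{2000}
P(D|+) = P(+|D)P(D)/P(+) = \frac{96}{191}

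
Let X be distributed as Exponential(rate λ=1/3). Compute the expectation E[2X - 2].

For X ~ Exponential(rate λ=1/3):
E[X] = 3
E[2X - 2] = 2 × E[X] - 2 = 4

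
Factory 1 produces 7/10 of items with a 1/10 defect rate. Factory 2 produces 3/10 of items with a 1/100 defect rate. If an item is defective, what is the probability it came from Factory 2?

Using Bayes' theorem:
P(F1) = 7/10, P(D|F1) = 1/10
P(F2) = 3/10, P(D|F2) = 1/100
P(D) = P(D|F1)P(F1) + P(D|F2)P(F2)
     = \frac{73}{1000}
P(F2|D) = P(D|F2)P(F2) / P(D)
= \frac{3}{73}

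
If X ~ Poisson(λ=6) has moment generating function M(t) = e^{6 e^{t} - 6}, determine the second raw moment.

To find E[X^2], compute M^(2)(0):
M^(1)(t) = 6 e^{t} e^{6 e^{t} - 6}
M^(2)(t) = 36 e^{2 t} e^{6 e^{t} - 6} + 6 e^{t} e^{6 e^{t} - 6}
M^(2)(0) = 42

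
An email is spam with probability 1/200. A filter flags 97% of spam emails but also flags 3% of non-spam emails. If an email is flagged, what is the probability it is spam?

Let D = the rare event, + = positive/flagged.
P(D) = 1/200
P(+|D) = 97/100
P(+|D') = 3/100
P(+) = P(+|D)P(D) + P(+|D')P(D')
     = \frac{97}{100} × \frac{1}{200} + \frac{3}{100} × \frac{199}{200}
     = \frac{347}{10000}
P(D|+) = P(+|D)P(D)/P(+) = \frac{97}{694}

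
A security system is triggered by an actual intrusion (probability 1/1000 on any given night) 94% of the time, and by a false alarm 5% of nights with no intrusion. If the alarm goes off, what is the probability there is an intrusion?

Let D = the rare event, + = positive/flagged.
P(D) = 1/1000
P(+|D) = 94/100 = 47/50
P(+|D') = 5/100 = 1/20
P(+) = P(+|D)P(D) + P(+|D')P(D')
     = \frac{47}{50} × \frac{1}{1000} + \frac{1}{20} × \frac{999}{1000}
     = \frac{5089}{100000}
P(D|+) = P(+|D)P(D)/P(+) = \frac{94}{5089}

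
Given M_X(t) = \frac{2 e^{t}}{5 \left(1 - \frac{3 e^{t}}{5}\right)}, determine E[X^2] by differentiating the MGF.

To find E[X^2], compute M^(2)(0):
M^(1)(t) = \frac{2 e^{t}}{5 \left(1 - \frac{3 e^{t}}{5}\right)} + \frac{6 e^{2 t}}{25 \left(1 - \frac{3 e^{t}}{5}\right)^{2}}
M^(2)(t) = \frac{2 e^{t}}{5 \left(1 - \frac{3 e^{t}}{5}\right)} + \frac{18 e^{2 t}}{25 \left(1 - \frac{3 e^{t}}{5}\right)^{2}} + \frac{36 e^{3 t}}{125 \left(1 - \frac{3 e^{t}}{5}\right)^{3}}
M^(2)(0) = 10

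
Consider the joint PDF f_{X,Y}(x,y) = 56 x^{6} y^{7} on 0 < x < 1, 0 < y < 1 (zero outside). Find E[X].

E[X] = ∫_0^1 ∫_0^1 x × f(x,y) dy dx
= ∫_0^1 ∫_0^1 x × (56 x^{6} y^{7}) dy dx
= \frac{7}{8}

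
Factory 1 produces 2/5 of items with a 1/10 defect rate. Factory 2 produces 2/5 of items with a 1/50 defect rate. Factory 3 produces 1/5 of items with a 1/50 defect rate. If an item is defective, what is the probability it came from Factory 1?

Using Bayes' theorem:
P(F1) = 2/5, P(D|F1) = 1/10
P(F2) = 2/5, P(D|F2) = 1/50
P(F3) = 1/5, P(D|F3) = 1/50
P(D) = P(D|F1)P(F1) + P(D|F2)P(F2) + P(D|F3)P(F3)
     = \frac{13}{250}
P(F1|D) = P(D|F1)P(F1) / P(D)
= \frac{10}{13}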